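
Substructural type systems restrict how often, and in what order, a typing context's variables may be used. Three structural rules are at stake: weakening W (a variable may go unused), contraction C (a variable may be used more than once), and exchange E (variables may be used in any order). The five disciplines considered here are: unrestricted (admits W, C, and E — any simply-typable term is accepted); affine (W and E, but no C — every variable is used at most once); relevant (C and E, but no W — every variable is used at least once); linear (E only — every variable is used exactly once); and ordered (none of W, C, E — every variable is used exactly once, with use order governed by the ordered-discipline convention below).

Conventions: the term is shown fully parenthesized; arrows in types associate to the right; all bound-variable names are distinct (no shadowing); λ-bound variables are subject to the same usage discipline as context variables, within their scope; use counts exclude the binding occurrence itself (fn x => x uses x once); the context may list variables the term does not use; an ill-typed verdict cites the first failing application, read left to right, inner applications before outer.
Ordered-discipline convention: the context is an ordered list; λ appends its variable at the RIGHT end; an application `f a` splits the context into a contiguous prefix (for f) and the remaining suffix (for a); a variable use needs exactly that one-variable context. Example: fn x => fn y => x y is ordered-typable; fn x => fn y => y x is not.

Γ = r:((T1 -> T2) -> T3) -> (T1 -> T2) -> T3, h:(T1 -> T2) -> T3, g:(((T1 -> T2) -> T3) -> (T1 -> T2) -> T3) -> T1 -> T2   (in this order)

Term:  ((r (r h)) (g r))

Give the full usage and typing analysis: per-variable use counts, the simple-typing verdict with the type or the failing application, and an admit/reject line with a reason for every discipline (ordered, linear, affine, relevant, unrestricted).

variable uses: r=3, h=1, g=1
left-to-right use order: r, r, h, g, r
typing: ✓ — T3
ordered: ✗ — repeated use of r ×3
linear: ✗ — repeated use of r ×3
affine: ✗ — repeated use of r ×3
relevant: ✓ — none of r, h, g goes unused
unrestricted: ✓ — typability at T3 is all that's needed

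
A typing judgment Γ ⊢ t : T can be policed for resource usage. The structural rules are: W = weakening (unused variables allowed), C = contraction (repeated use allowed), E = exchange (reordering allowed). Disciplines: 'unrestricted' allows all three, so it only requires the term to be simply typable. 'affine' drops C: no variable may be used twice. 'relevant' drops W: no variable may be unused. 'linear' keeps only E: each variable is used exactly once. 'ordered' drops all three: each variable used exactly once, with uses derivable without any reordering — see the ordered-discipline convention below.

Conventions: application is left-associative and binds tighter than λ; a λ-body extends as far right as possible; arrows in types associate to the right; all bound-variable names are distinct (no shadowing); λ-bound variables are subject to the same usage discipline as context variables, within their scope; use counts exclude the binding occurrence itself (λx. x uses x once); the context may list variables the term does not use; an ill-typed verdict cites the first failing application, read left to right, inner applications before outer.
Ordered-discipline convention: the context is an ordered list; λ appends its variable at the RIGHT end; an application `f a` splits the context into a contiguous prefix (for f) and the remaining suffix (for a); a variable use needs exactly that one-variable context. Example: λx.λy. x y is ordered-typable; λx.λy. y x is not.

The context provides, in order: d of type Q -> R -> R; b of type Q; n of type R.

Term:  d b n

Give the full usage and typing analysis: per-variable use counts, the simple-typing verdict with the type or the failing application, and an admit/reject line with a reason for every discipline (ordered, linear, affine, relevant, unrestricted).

counts: d=1, b=1, n=1
order of uses: d, b, n
typing: ✓ — R
ordered ✓ (d, b, n: once each, no exchange needed)
linear ✓ (single use per variable (d, b, n))
affine ✓ (at most one use each (d, b, n))
relevant ✓ (at least one use each (d, b, n))
unrestricted ✓ (typability at R is all that's needed)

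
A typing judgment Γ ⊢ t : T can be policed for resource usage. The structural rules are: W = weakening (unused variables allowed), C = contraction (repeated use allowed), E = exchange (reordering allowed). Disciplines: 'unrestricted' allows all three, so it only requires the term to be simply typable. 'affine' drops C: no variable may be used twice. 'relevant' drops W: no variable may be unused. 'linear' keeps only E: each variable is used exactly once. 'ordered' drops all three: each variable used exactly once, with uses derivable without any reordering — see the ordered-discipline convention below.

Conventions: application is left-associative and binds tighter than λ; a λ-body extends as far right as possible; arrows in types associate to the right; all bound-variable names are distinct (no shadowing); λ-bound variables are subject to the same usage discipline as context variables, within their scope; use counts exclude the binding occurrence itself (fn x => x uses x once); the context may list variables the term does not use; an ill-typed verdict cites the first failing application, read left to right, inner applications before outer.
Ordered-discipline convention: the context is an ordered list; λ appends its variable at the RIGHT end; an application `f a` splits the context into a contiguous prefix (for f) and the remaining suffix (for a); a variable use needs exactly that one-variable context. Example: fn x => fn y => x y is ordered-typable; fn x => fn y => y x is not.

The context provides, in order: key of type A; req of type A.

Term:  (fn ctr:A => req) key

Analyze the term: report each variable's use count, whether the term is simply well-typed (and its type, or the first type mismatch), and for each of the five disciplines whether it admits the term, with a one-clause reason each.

variable uses: key: 1×, req: 1×, ctr [bound]: 0×
order of uses: req, key
typing: the term checks, with type A
ordered ✗ (needs weakening: ctr unused)
linear ✗ (needs weakening: ctr unused)
affine ✓ (at most one use each (key, req, ctr))
relevant ✗ (needs weakening: ctr unused)
unrestricted ✓ (typability at A is all that's needed)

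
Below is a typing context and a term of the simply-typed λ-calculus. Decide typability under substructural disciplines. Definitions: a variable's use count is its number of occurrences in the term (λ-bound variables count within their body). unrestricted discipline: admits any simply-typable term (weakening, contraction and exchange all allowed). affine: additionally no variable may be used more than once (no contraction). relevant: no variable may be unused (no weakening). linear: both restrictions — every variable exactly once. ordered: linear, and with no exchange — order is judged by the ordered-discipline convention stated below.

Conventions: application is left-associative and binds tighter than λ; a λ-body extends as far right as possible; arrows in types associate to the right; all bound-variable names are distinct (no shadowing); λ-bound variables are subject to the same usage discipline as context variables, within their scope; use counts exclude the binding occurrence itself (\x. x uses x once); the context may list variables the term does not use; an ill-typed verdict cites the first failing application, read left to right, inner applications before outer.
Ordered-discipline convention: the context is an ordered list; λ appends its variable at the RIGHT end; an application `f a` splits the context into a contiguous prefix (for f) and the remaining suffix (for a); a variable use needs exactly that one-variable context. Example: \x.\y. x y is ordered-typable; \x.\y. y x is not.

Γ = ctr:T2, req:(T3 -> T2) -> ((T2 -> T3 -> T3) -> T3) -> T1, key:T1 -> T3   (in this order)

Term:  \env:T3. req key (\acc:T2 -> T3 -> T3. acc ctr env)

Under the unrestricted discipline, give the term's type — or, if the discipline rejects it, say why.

not well-typed under unrestricted — a type mismatch blocks all five
usage: ctr ×1, req ×1, key ×1, env (bound) ×1, acc (bound) ×1
left-to-right use order: req, key, acc, ctr, env
typing: ill-typed: a function awaiting T3 -> T2 gets T1 -> T3
per-discipline verdicts: ordered ✗, linear ✗, affine ✗, relevant ✗, unrestricted ✗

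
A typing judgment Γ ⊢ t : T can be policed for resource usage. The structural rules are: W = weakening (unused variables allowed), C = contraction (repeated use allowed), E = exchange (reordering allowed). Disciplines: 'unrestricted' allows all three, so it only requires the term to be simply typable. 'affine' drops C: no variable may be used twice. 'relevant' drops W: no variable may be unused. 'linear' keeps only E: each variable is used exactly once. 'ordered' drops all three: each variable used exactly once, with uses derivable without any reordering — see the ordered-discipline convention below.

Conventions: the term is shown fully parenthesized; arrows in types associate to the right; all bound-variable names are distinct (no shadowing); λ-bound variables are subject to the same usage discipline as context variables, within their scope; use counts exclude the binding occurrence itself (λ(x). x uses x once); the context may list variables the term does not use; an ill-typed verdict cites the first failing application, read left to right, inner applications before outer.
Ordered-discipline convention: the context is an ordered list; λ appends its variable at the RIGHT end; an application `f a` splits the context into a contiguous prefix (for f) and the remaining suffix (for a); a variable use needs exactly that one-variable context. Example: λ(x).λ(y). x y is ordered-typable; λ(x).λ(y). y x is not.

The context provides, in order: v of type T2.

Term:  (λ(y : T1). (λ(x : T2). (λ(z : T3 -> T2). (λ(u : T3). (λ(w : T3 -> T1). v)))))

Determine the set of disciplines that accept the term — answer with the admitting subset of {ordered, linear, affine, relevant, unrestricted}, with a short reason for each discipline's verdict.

admitted in: affine, unrestricted
counts: v=1; y [bound]=0; x [bound]=0; z [bound]=0; u [bound]=0; w [bound]=0
use order (left to right): v
typing: well-typed at T1 -> T2 -> (T3 -> T2) -> T3 -> (T3 -> T1) -> T2
ordered: ✗, y, x, z, u, w left unused
linear: ✗, y, x, z, u, w left unused
affine: ✓, at most one use each (v, y, x, z, u, w)
relevant: ✗, y, x, z, u, w left unused
unrestricted: ✓, simply typable at T1 -> T2 -> (T3 -> T2) -> T3 -> (T3 -> T1) -> T2; W, C, E all held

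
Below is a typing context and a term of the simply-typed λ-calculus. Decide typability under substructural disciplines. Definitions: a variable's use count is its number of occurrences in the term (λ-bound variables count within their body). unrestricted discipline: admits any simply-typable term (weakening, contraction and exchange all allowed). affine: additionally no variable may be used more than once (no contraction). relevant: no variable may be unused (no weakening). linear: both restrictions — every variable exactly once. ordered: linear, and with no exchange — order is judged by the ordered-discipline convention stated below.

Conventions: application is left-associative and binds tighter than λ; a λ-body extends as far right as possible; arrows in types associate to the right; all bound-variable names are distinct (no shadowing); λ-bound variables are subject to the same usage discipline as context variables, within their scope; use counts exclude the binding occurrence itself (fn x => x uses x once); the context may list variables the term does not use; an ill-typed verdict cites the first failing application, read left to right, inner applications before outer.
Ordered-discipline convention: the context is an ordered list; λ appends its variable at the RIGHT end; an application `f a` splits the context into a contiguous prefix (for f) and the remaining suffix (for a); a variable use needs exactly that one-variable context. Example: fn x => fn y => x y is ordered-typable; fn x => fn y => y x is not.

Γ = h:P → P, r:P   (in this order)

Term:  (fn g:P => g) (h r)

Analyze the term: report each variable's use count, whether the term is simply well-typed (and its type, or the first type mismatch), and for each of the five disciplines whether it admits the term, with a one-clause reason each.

use counts: h: 1, r: 1, g [bound]: 1
use order (left to right): g, h, r
typing: well-typed at P
ordered: ✓, h, r, g once each; derivable with no W/C/E
linear: ✓, single use per variable (h, r, g)
affine: ✓, h, r, g: no repeats, contraction unneeded
relevant: ✓, none of h, r, g goes unused
unrestricted: ✓, well-typed at P; no restrictions here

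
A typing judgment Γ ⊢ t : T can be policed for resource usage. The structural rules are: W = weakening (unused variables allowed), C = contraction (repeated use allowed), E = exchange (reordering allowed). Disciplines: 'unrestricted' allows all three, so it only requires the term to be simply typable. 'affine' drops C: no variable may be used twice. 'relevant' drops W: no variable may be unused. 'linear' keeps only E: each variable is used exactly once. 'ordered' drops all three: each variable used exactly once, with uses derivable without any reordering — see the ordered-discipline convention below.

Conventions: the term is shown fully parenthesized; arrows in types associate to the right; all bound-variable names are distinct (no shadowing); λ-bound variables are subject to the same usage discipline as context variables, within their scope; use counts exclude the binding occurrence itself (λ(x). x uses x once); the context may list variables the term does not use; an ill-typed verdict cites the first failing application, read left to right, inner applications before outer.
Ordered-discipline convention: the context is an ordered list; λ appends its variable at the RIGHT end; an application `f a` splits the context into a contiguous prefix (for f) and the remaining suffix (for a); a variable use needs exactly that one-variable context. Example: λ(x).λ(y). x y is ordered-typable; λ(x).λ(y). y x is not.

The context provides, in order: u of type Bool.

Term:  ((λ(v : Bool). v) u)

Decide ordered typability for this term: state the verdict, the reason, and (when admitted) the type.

yes — u, v once each; derivable with no W/C/E; term : Bool
usage: u: 1×; v (bound): 1×
order of uses: v, u
typing: well-typed — term : Bool
per-discipline verdicts: ordered ✓ · linear ✓ · affine ✓ · relevant ✓ · unrestricted ✓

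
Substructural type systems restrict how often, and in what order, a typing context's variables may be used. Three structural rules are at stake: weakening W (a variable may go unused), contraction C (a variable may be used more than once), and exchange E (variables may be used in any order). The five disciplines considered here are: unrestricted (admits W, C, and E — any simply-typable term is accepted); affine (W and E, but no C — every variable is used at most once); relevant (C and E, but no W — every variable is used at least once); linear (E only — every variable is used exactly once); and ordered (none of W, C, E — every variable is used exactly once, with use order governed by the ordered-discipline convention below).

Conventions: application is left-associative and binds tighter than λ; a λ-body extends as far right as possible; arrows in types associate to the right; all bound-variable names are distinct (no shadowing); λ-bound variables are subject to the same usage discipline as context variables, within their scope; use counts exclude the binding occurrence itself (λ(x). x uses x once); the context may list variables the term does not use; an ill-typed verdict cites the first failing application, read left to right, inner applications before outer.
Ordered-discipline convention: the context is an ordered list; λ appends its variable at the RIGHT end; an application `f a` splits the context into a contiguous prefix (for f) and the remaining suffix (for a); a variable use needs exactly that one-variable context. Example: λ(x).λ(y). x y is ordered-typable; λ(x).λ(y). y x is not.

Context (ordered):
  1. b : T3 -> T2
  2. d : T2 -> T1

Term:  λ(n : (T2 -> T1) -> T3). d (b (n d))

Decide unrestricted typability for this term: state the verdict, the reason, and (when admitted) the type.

yes — type-checks (((T2 -> T1) -> T3) -> T1) and nothing is barred; term : ((T2 -> T1) -> T3) -> T1
counts: b=1, d=2, n [bound]=1
order of uses: d, b, n, d
typing: well-typed at ((T2 -> T1) -> T3) -> T1
summary: ordered ✗; linear ✗; affine ✗; relevant ✓; unrestricted ✓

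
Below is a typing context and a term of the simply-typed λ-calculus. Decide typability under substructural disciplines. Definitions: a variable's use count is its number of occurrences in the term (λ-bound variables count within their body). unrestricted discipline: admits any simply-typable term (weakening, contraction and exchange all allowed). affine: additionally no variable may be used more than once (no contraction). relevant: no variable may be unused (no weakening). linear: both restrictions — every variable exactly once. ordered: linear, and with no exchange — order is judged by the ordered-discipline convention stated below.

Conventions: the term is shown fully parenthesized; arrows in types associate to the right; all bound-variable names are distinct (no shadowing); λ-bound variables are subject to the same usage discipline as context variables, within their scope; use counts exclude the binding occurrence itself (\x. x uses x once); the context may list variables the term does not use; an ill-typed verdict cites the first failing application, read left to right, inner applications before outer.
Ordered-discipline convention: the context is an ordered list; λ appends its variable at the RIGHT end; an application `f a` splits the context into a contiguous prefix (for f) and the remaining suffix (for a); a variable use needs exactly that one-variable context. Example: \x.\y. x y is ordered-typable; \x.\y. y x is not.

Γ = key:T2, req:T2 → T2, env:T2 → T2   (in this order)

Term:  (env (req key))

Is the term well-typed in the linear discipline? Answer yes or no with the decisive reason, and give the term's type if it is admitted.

yes — single use per variable (key, req, env); term : T2
variable uses: key=1; req=1; env=1
uses in reading order: env, req, key
typing: ✓ — T2
all disciplines: ordered ✗ · linear ✓ · affine ✓ · relevant ✓ · unrestricted ✓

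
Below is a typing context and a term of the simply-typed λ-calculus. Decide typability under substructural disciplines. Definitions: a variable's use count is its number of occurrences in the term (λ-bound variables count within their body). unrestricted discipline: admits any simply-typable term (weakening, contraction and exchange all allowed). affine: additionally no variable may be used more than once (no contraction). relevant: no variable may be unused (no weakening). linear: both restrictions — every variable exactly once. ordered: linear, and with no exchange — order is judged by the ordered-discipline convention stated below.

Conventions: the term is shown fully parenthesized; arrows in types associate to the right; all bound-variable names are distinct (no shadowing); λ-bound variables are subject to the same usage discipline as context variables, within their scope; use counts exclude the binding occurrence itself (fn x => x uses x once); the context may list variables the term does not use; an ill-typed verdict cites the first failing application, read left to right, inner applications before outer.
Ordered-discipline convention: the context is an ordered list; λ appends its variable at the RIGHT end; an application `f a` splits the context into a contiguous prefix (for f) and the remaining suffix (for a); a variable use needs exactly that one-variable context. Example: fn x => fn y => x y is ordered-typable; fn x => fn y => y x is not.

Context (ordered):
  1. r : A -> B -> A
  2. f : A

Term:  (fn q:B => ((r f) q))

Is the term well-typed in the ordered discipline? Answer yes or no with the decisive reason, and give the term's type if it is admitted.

yes — r, f, q once each; derivable with no W/C/E; term : B -> A
counts: r=1, f=1, q (bound)=1
use order (left to right): r, f, q
typing: well-typed — term : B -> A
per-discipline verdicts: ordered ✓ · linear ✓ · affine ✓ · relevant ✓ · unrestricted ✓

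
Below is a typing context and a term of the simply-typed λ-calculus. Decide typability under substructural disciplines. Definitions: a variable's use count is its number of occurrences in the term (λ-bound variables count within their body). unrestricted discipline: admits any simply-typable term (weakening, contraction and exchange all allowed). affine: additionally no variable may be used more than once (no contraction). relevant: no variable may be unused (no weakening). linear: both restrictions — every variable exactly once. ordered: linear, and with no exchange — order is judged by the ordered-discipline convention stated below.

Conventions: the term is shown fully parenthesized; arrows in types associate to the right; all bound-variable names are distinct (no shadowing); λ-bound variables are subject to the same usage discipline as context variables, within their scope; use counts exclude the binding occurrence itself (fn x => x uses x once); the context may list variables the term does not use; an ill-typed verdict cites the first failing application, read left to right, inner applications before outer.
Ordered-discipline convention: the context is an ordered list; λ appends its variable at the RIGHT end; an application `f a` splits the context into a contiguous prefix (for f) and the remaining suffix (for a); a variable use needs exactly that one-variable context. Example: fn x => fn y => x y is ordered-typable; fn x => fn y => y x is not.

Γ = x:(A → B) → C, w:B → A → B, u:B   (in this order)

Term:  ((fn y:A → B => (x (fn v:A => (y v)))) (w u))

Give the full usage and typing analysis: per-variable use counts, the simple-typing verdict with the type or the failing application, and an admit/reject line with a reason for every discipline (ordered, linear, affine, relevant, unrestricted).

usage: x=1; w=1; u=1; y (λ-bound)=1; v (λ-bound)=1
left-to-right use order: x, y, v, w, u
typing: the term checks, with type C
ordered ✓ (one use each (x, w, u, y, v); ordered split holds)
linear ✓ (x, w, u, y, v: one use apiece)
affine ✓ (x, w, u, y, v: no repeats, contraction unneeded)
relevant ✓ (x, w, u, y, v: all used, weakening unneeded)
unrestricted ✓ (well-typed at C; no restrictions here)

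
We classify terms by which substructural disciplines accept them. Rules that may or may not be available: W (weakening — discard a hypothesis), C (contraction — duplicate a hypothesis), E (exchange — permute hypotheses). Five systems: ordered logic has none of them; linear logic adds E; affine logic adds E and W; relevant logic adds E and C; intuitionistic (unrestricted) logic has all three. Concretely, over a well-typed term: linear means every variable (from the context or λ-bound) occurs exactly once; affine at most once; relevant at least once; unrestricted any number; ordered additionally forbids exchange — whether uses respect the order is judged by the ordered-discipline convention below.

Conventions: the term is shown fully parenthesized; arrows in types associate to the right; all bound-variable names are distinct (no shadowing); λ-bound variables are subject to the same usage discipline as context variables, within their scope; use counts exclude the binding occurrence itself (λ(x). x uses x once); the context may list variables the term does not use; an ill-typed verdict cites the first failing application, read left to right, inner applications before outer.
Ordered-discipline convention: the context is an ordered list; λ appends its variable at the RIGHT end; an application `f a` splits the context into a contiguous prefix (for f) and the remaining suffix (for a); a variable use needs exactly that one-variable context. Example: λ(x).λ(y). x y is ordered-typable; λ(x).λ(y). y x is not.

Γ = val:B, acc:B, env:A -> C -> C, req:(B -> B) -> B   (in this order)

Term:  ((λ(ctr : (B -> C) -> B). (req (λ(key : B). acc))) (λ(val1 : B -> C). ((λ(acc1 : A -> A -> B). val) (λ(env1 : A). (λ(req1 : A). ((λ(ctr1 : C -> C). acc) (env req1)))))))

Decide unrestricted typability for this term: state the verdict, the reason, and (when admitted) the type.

yes — simply typable at B; W, C, E all held; term : B
counts: val: 1×, acc: 2×, env: 1×, req: 1×, ctr (bound): 0×, key (bound): 0×, val1 (bound): 0×, acc1 (bound): 0×, env1 (bound): 0×, req1 (bound): 1×, ctr1 (bound): 0×
left-to-right use order: req, acc, val, acc, env, req1
typing: well-typed at B
summary: ordered ✗ | linear ✗ | affine ✗ | relevant ✗ | unrestricted ✓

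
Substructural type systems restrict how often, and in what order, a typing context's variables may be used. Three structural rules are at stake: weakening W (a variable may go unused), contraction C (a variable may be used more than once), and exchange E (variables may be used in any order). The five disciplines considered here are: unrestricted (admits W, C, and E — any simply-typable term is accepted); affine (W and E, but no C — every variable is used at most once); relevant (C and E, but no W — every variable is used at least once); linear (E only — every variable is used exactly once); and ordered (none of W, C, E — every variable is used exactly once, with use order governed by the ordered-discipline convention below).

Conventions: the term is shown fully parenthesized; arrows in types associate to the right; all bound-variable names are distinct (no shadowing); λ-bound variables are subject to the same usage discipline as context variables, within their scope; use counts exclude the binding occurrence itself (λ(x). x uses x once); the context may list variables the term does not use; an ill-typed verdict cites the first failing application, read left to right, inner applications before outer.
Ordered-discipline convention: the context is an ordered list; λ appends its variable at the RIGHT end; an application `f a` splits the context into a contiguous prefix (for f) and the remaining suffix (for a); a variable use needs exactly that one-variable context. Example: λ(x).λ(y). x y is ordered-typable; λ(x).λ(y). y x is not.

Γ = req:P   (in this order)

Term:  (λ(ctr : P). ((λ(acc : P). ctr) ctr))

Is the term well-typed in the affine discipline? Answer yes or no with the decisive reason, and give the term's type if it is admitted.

no — ctr ×2 used more than once (contraction)
counts: req=0, ctr (bound)=2, acc (bound)=0
use order (left to right): ctr, ctr
typing: ✓ — P → P
across the five disciplines: ordered ✗ · linear ✗ · affine ✗ · relevant ✗ · unrestricted ✓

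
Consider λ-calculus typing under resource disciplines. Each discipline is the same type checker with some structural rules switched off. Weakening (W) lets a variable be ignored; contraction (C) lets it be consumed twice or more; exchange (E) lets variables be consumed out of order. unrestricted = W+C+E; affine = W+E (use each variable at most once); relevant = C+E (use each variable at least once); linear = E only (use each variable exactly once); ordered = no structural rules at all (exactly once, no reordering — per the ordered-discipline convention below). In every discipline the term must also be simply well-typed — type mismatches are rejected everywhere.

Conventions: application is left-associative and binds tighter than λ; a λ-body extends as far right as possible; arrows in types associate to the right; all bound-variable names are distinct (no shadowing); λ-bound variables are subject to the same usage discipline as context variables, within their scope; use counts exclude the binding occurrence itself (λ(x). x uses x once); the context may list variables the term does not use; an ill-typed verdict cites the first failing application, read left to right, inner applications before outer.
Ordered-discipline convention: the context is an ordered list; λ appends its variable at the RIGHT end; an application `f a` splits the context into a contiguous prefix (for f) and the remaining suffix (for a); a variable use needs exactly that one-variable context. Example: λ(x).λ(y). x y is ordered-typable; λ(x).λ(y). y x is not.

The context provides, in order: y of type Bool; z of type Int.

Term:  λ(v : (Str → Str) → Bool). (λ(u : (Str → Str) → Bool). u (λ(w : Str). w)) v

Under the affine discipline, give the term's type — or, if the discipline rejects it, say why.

term : ((Str → Str) → Bool) → Bool
counts: y ×0, z ×0, v [bound] ×1, u [bound] ×1, w [bound] ×1
uses in reading order: u, w, v
typing: ✓ — ((Str → Str) → Bool) → Bool
per-discipline verdicts: ordered ✗; linear ✗; affine ✓; relevant ✗; unrestricted ✓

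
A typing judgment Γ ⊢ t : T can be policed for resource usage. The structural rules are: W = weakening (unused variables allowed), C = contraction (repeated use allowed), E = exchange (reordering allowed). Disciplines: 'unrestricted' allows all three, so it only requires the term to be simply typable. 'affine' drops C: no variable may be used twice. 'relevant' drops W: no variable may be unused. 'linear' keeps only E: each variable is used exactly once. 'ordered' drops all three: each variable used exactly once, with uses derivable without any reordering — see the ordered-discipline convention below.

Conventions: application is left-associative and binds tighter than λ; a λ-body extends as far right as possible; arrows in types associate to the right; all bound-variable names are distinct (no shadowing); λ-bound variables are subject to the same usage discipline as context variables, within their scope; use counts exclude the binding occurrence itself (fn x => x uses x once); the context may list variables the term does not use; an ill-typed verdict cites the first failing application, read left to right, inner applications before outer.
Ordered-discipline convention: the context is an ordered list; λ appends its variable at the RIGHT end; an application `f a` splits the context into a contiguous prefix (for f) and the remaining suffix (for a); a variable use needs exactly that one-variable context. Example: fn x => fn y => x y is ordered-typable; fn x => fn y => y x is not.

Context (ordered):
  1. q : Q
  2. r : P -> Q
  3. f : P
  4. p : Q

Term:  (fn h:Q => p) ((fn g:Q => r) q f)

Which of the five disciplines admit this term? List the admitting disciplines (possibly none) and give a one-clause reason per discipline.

admitting disciplines: affine, unrestricted
counts: q ×1, r ×1, f ×1, p ×1, h (λ-bound) ×0, g (λ-bound) ×0
uses in reading order: p, r, q, f
typing: well-typed at Q
ordered: ✗ — h, g left unused
linear: ✗ — h, g left unused
affine: ✓ — at most one use each (q, r, f, p, h, g)
relevant: ✗ — h, g left unused
unrestricted: ✓ — type-checks (Q) and nothing is barred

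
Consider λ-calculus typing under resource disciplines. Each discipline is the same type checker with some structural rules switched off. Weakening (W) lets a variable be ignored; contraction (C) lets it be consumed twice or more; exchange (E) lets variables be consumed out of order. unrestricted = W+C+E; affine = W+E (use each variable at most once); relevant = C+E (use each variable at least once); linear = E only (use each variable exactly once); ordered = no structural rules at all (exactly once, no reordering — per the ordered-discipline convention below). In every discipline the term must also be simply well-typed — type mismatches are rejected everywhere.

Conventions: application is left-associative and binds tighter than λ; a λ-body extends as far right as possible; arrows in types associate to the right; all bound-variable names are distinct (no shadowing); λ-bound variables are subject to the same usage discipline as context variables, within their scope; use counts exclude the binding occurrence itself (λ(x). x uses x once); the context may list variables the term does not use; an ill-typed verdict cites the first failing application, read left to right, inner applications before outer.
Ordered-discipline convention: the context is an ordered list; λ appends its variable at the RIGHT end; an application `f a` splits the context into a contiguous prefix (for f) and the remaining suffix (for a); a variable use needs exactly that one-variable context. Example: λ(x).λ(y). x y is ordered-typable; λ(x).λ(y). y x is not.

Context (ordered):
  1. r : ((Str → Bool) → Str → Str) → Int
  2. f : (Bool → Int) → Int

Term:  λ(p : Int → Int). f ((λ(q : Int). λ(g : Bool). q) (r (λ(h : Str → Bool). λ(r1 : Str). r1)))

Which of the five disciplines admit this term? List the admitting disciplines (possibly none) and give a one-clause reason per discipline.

admitting disciplines: affine, unrestricted
counts: r: 1×, f: 1×, p (λ-bound): 0×, q (λ-bound): 1×, g (λ-bound): 0×, h (λ-bound): 0×, r1 (λ-bound): 1×
left-to-right use order: f, q, r, r1
typing: ✓ — (Int → Int) → Int
ordered: ✗, p, g, h never used (weakening)
linear: ✗, p, g, h never used (weakening)
affine: ✓, at most one use each (r, f, p, q, g, h, r1)
relevant: ✗, p, g, h never used (weakening)
unrestricted: ✓, typability at (Int → Int) → Int is all that's needed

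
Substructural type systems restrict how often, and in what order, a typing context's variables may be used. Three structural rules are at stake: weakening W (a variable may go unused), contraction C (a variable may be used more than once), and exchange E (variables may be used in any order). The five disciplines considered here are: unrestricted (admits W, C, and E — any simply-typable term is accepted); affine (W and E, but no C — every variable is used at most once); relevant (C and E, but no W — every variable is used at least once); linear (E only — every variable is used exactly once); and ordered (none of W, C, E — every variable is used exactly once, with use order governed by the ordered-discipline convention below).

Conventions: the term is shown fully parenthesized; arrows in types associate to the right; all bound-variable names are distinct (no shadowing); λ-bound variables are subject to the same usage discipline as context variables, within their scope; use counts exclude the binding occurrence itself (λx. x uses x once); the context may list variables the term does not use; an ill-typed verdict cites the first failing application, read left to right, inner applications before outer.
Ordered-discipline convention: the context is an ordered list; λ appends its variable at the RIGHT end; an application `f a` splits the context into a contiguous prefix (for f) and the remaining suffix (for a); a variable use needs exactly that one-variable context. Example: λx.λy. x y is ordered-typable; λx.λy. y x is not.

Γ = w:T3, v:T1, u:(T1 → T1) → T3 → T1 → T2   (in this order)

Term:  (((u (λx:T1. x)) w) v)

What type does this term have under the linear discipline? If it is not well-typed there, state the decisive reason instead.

term : T2
variable uses: w ×1, v ×1, u ×1, x (bound) ×1
uses in reading order: u, x, w, v
typing: the term checks, with type T2
per-discipline verdicts: ordered ✗ | linear ✓ | affine ✓ | relevant ✓ | unrestricted ✓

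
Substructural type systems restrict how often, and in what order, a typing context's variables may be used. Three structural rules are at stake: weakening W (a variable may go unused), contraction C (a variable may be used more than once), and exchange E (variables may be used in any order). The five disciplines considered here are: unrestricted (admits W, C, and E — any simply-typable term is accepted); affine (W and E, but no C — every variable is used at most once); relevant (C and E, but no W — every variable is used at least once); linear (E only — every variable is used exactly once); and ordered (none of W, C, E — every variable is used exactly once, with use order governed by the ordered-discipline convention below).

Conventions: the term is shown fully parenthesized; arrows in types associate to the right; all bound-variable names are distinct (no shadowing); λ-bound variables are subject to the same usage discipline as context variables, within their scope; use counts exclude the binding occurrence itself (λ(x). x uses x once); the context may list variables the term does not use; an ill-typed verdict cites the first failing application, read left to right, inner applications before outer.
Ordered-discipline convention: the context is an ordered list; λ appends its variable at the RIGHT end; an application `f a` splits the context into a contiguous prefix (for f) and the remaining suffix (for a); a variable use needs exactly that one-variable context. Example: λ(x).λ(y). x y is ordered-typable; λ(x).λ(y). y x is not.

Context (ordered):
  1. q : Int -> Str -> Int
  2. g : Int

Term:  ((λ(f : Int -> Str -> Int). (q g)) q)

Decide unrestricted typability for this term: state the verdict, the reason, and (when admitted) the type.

yes — typability at Str -> Int is all that's needed; term : Str -> Int
use counts: q: 2, g: 1, f (λ-bound): 0
uses in reading order: q, g, q
typing: the term checks, with type Str -> Int
summary: ordered ✗; linear ✗; affine ✗; relevant ✗; unrestricted ✓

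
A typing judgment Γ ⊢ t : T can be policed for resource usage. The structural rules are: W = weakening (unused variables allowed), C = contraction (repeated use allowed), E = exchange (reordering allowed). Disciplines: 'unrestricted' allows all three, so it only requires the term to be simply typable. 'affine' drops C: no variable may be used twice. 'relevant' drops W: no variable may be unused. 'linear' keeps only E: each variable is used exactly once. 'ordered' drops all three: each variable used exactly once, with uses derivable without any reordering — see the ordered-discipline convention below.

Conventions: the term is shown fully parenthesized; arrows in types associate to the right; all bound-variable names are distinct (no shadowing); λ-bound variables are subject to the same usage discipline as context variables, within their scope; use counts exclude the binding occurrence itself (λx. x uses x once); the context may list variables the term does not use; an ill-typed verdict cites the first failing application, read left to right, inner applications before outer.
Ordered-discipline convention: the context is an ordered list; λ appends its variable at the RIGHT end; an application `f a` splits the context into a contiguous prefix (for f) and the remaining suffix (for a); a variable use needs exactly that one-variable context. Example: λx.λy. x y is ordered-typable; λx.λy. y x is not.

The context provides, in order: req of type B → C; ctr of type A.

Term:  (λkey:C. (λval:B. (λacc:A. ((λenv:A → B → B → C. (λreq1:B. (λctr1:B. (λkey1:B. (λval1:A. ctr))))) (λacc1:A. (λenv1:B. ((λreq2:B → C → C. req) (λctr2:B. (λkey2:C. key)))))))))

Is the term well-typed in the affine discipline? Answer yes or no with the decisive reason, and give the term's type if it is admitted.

yes — at most one use each (req, ctr, key, val, acc, env, req1, ctr1, key1, val1, acc1, env1, req2, ctr2, key2); term : C → B → A → B → B → B → A → A
use counts: req=1, ctr=1, key [bound]=1, val [bound]=0, acc [bound]=0, env [bound]=0, req1 [bound]=0, ctr1 [bound]=0, key1 [bound]=0, val1 [bound]=0, acc1 [bound]=0, env1 [bound]=0, req2 [bound]=0, ctr2 [bound]=0, key2 [bound]=0
use order (left to right): ctr, req, key
typing: well-typed — term : C → B → A → B → B → B → A → A
summary: ordered ✗ · linear ✗ · affine ✓ · relevant ✗ · unrestricted ✓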